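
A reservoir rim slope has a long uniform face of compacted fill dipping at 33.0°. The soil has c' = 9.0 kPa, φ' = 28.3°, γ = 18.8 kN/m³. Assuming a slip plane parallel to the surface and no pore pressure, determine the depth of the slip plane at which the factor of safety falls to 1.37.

Setting FS = 1.37 in FS = [c' + γz cos²β tanφ'] / [γz sinβ cosβ] and solving for z:
z = c' / [γ cosβ (FS·sinβ − cosβ·tanφ')]
  = 9.0 / [18.8·cos33.0°·(1.37·sin33.0° − cos33.0°·tan28.3°)]
  = 9.0 / [18.8·0.8387·(1.37·0.5446 − 0.8387·0.5384)]
  = 9.0 / 4.6446 = 1.938 m

z = 1.94 m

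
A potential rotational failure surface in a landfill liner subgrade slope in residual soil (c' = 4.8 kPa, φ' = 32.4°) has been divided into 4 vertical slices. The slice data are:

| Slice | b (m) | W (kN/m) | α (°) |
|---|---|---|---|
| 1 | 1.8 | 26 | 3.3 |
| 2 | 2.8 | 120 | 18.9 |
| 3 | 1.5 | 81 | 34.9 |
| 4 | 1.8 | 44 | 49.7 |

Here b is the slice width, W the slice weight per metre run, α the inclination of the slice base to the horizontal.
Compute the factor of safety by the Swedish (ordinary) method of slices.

Ordinary method of slices: FS = Σ[c'·Δl_i + (W_i cosα_i)·tanφ'] / Σ W_i sinα_i, with Δl_i = b_i / cosα_i.
Slice 1: Δl = 1.8/cos3.3° = 1.803 m; N'_1 = 26·cos3.3° = 26.0; c'Δl = 8.65; W sinα = 1.5
Slice 2: Δl = 2.8/cos18.9° = 2.960 m; N'_2 = 120·cos18.9° = 113.5; c'Δl = 14.21; W sinα = 38.9
Slice 3: Δl = 1.5/cos34.9° = 1.829 m; N'_3 = 81·cos34.9° = 66.4; c'Δl = 8.78; W sinα = 46.3
Slice 4: Δl = 1.8/cos49.7° = 2.783 m; N'_4 = 44·cos49.7° = 28.5; c'Δl = 13.36; W sinα = 33.6
Σc'Δl = 45.0 kN/m; ΣN' = 234.4 kN/m; ΣW sinα = 120.3 kN/m
Resisting = 45.0 + 234.4·tan32.4° = 45.0 + 148.7 = 193.7 kN/m
FS = 193.7 / 120.3 = 1.611

FS = 1.61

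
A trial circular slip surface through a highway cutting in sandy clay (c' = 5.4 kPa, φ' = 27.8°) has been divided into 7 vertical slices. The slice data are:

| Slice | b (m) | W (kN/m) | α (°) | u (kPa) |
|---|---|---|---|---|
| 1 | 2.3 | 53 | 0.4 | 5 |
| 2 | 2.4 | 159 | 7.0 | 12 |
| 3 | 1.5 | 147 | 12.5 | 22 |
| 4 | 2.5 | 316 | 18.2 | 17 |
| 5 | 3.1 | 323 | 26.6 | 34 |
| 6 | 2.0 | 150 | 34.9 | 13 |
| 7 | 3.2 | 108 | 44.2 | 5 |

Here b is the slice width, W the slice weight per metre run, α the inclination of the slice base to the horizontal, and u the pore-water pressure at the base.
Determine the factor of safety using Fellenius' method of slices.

Ordinary method of slices: FS = Σ[c'·Δl_i + (W_i cosα_i − u_i·Δl_i)·tanφ'] / Σ W_i sinα_i, with Δl_i = b_i / cosα_i.
Slice 1: Δl = 2.3/cos0.4° = 2.300 m; N'_1 = 53·cos0.4° − 5·2.300 = 41.5; c'Δl = 12.42; W sinα = 0.4
Slice 2: Δl = 2.4/cos7.0° = 2.418 m; N'_2 = 159·cos7.0° − 12·2.418 = 128.8; c'Δl = 13.06; W sinα = 19.4
Slice 3: Δl = 1.5/cos12.5° = 1.536 m; N'_3 = 147·cos12.5° − 22·1.536 = 109.7; c'Δl = 8.30; W sinα = 31.8
Slice 4: Δl = 2.5/cos18.2° = 2.632 m; N'_4 = 316·cos18.2° − 17·2.632 = 255.5; c'Δl = 14.21; W sinα = 98.7
Slice 5: Δl = 3.1/cos26.6° = 3.467 m; N'_5 = 323·cos26.6° − 34·3.467 = 170.9; c'Δl = 18.72; W sinα = 144.6
Slice 6: Δl = 2.0/cos34.9° = 2.439 m; N'_6 = 150·cos34.9° − 13·2.439 = 91.3; c'Δl = 13.17; W sinα = 85.8
Slice 7: Δl = 3.2/cos44.2° = 4.464 m; N'_7 = 108·cos44.2° − 5·4.464 = 55.1; c'Δl = 24.10; W sinα = 75.3
Σc'Δl = 104.0 kN/m; ΣN' = 852.8 kN/m; ΣW sinα = 456.0 kN/m
Resisting = 104.0 + 852.8·tan27.8° = 104.0 + 449.6 = 553.6 kN/m
FS = 553.6 / 456.0 = 1.214

FS = 1.21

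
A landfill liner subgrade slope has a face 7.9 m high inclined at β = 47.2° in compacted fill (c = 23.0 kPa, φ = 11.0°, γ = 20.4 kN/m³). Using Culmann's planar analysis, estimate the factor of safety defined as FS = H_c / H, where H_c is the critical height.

H_c = (4c/γ) · sinβ cosφ / [1 − cos(β − φ)]
    = (4·23.0/20.4) · sin47.2°·cos11.0° / [1 − cos36.2°]
    = 4.510 · 0.7202 / 0.1930 = 16.83 m
FS = H_c / H = 16.83 / 7.9 = 2.130

FS = 2.13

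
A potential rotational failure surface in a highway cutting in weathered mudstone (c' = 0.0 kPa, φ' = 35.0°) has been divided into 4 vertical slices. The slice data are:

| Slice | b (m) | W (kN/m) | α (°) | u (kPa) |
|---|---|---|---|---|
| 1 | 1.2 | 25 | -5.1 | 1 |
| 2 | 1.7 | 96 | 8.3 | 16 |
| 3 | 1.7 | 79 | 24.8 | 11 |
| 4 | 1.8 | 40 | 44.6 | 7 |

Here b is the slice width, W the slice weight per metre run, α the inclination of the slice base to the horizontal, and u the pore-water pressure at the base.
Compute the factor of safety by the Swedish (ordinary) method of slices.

FS = 1.47

Ordinary method of slices: FS = Σ[c'·Δl_i + (W_i cosα_i − u_i·Δl_i)·tanφ'] / Σ W_i sinα_i, with Δl_i = b_i / cosα_i.
Slice 1: Δl = 1.2/cos(-5.1°) = 1.205 m; N'_1 = 25·cos(-5.1°) − 1·1.205 = 23.7; c'Δl = 0.00; W sinα = -2.2
Slice 2: Δl = 1.7/cos8.3° = 1.718 m; N'_2 = 96·cos8.3° − 16·1.718 = 67.5; c'Δl = 0.00; W sinα = 13.9
Slice 3: Δl = 1.7/cos24.8° = 1.873 m; N'_3 = 79·cos24.8° − 11·1.873 = 51.1; c'Δl = 0.00; W sinα = 33.1
Slice 4: Δl = 1.8/cos44.6° = 2.528 m; N'_4 = 40·cos44.6° − 7·2.528 = 10.8; c'Δl = 0.00; W sinα = 28.1
Σc'Δl = 0.0 kN/m; ΣN' = 153.1 kN/m; ΣW sinα = 72.9 kN/m
Resisting = 0.0 + 153.1·tan35.0° = 0.0 + 107.2 = 107.2 kN/m
FS = 107.2 / 72.9 = 1.471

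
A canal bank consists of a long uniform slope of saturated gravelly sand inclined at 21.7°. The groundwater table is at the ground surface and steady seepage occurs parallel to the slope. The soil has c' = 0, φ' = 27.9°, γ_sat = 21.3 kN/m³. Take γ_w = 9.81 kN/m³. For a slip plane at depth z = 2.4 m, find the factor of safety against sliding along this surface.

FS = 0.72

With seepage parallel to the slope and the water table at the surface, the effective normal stress on the slip plane uses the buoyant unit weight γ' = γ_sat − γ_w while the driving shear stress uses γ_sat:
FS = [c' + γ' z cos²β tanφ'] / [γ_sat z sinβ cosβ]
(For c' = 0 this reduces to FS = (γ'/γ_sat)·tanφ'/tanβ.)
γ' = 21.3 − 9.81 = 11.49 kN/m³
Numerator = 0.0 + 11.49·2.4·cos²21.7°·tan27.9° = 0.0 + 11.49·2.4·0.8633·0.5295 = 12.605 kPa
Denominator = 21.3·2.4·sin21.7°·cos21.7° = 21.3·2.4·0.3697·0.9291 = 17.562 kPa
FS = 12.605 / 17.562 = 0.718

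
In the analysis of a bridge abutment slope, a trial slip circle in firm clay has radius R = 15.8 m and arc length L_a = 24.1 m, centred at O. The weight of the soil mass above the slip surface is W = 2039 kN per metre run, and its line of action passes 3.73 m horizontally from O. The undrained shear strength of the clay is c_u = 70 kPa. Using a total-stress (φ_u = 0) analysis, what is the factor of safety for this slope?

Taking moments about the centre O, the resisting moment is provided by the undrained shear strength acting along the arc:
M_R = c_u·L_a·R = 70·24.10·15.8 = 26654.6 kN·m/m
M_D = W·d = 2039·3.73 = 7605.5 kN·m/m
FS = M_R / M_D = 26654.6 / 7605.5 = 3.505

FS = 3.50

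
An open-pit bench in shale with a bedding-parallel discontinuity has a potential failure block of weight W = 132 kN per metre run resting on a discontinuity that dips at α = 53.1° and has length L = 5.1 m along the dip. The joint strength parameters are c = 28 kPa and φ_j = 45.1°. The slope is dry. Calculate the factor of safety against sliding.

Resolving the block weight along and normal to the plane and applying the Mohr–Coulomb strength on the joint:
N' = W cosα = 132·cos53.1° = 79.3 kN/m
Driving force T = W sinα = 132·sin53.1° = 105.6 kN/m
Resisting force R = c·L + N'·tanφ_j = 28·5.1 + 79.3·tan45.1° = 142.8 + 79.5 = 222.3 kN/m
FS = R / T = 222.3 / 105.6 = 2.106

FS = 2.11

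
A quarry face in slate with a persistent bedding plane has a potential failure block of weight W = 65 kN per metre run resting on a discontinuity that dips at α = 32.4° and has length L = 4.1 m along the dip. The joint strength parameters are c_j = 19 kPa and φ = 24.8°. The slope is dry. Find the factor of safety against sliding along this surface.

FS = 2.96

Resolving the block weight along and normal to the plane and applying the Mohr–Coulomb strength on the joint:
N' = W cosα = 65·cos32.4° = 54.9 kN/m
Driving force T = W sinα = 65·sin32.4° = 34.8 kN/m
Resisting force R = c_j·L + N'·tanφ = 19·4.1 + 54.9·tan24.8° = 77.9 + 25.4 = 103.3 kN/m
FS = R / T = 103.3 / 34.8 = 2.965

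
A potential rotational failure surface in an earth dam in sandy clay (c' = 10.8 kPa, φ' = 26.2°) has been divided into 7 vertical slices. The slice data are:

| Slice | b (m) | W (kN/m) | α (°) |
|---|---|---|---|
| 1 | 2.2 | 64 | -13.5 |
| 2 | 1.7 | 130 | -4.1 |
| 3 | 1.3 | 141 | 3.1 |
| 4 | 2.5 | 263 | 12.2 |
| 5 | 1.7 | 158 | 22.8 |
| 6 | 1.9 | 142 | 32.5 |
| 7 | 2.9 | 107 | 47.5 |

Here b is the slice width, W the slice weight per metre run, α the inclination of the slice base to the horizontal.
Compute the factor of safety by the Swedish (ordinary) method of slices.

Ordinary method of slices: FS = Σ[c'·Δl_i + (W_i cosα_i)·tanφ'] / Σ W_i sinα_i, with Δl_i = b_i / cosα_i.
Slice 1: Δl = 2.2/cos(-13.5°) = 2.263 m; N'_1 = 64·cos(-13.5°) = 62.2; c'Δl = 24.44; W sinα = -14.9
Slice 2: Δl = 1.7/cos(-4.1°) = 1.704 m; N'_2 = 130·cos(-4.1°) = 129.7; c'Δl = 18.41; W sinα = -9.3
Slice 3: Δl = 1.3/cos3.1° = 1.302 m; N'_3 = 141·cos3.1° = 140.8; c'Δl = 14.06; W sinα = 7.6
Slice 4: Δl = 2.5/cos12.2° = 2.558 m; N'_4 = 263·cos12.2° = 257.1; c'Δl = 27.62; W sinα = 55.6
Slice 5: Δl = 1.7/cos22.8° = 1.844 m; N'_5 = 158·cos22.8° = 145.7; c'Δl = 19.92; W sinα = 61.2
Slice 6: Δl = 1.9/cos32.5° = 2.253 m; N'_6 = 142·cos32.5° = 119.8; c'Δl = 24.33; W sinα = 76.3
Slice 7: Δl = 2.9/cos47.5° = 4.293 m; N'_7 = 107·cos47.5° = 72.3; c'Δl = 46.36; W sinα = 78.9
Σc'Δl = 175.1 kN/m; ΣN' = 927.5 kN/m; ΣW sinα = 255.4 kN/m
Resisting = 175.1 + 927.5·tan26.2° = 175.1 + 456.4 = 631.5 kN/m
FS = 631.5 / 255.4 = 2.473

FS = 2.47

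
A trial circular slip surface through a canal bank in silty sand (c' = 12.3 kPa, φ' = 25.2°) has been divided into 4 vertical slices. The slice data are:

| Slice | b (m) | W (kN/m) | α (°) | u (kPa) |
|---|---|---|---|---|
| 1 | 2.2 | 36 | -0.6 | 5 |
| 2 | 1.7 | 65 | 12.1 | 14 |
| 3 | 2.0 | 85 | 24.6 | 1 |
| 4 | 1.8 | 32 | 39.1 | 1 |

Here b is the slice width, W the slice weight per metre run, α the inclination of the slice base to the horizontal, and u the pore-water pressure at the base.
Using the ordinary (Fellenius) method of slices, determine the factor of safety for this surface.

Ordinary method of slices: FS = Σ[c'·Δl_i + (W_i cosα_i − u_i·Δl_i)·tanφ'] / Σ W_i sinα_i, with Δl_i = b_i / cosα_i.
Slice 1: Δl = 2.2/cos(-0.6°) = 2.200 m; N'_1 = 36·cos(-0.6°) − 5·2.200 = 25.0; c'Δl = 27.06; W sinα = -0.4
Slice 2: Δl = 1.7/cos12.1° = 1.739 m; N'_2 = 65·cos12.1° − 14·1.739 = 39.2; c'Δl = 21.39; W sinα = 13.6
Slice 3: Δl = 2.0/cos24.6° = 2.200 m; N'_3 = 85·cos24.6° − 1·2.200 = 75.1; c'Δl = 27.06; W sinα = 35.4
Slice 4: Δl = 1.8/cos39.1° = 2.319 m; N'_4 = 32·cos39.1° − 1·2.319 = 22.5; c'Δl = 28.53; W sinα = 20.2
Σc'Δl = 104.0 kN/m; ΣN' = 161.8 kN/m; ΣW sinα = 68.8 kN/m
Resisting = 104.0 + 161.8·tan25.2° = 104.0 + 76.1 = 180.2 kN/m
FS = 180.2 / 68.8 = 2.618

FS = 2.62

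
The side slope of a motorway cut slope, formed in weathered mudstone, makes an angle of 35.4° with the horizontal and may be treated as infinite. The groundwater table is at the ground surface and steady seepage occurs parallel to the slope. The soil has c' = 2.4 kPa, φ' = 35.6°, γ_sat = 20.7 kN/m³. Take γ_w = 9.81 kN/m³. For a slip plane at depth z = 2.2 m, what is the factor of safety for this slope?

With seepage parallel to the slope and the water table at the surface, the effective normal stress on the slip plane uses the buoyant unit weight γ' = γ_sat − γ_w while the driving shear stress uses γ_sat:
FS = [c' + γ' z cos²β tanφ'] / [γ_sat z sinβ cosβ]
γ' = 20.7 − 9.81 = 10.89 kN/m³
Numerator = 2.4 + 10.89·2.2·cos²35.4°·tan35.6° = 2.4 + 10.89·2.2·0.6644·0.7159 = 13.797 kPa
Denominator = 20.7·2.2·sin35.4°·cos35.4° = 20.7·2.2·0.5793·0.8151 = 21.503 kPa
FS = 13.797 / 21.503 = 0.642

FS = 0.64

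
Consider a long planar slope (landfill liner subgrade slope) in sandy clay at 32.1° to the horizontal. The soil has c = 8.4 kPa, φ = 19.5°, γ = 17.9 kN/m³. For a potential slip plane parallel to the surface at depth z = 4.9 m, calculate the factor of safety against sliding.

FS = 0.78

For an infinite slope with a slip plane parallel to the surface (no pore pressure): FS = [c + γz cos²β tanφ] / [γz sinβ cosβ].
γz = 17.9·4.9 = 87.71 kN/m²
Numerator = 8.4 + 87.71·cos²32.1°·tan19.5° = 8.4 + 87.71·0.7176·0.3541 = 30.689 kPa
Denominator = 87.71·sin32.1°·cos32.1° = 87.71·0.5314·0.8471 = 39.483 kPa
FS = 30.689 / 39.483 = 0.777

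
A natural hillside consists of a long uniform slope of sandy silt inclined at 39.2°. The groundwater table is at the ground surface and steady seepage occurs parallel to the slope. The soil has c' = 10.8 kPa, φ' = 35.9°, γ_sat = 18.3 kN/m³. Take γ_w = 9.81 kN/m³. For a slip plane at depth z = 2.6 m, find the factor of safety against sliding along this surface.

With seepage parallel to the slope and the water table at the surface, the effective normal stress on the slip plane uses the buoyant unit weight γ' = γ_sat − γ_w while the driving shear stress uses γ_sat:
FS = [c' + γ' z cos²β tanφ'] / [γ_sat z sinβ cosβ]
γ' = 18.3 − 9.81 = 8.49 kN/m³
Numerator = 10.8 + 8.49·2.6·cos²39.2°·tan35.9° = 10.8 + 8.49·2.6·0.6005·0.7239 = 20.396 kPa
Denominator = 18.3·2.6·sin39.2°·cos39.2° = 18.3·2.6·0.6320·0.7749 = 23.304 kPa
FS = 20.396 / 23.304 = 0.875

FS = 0.88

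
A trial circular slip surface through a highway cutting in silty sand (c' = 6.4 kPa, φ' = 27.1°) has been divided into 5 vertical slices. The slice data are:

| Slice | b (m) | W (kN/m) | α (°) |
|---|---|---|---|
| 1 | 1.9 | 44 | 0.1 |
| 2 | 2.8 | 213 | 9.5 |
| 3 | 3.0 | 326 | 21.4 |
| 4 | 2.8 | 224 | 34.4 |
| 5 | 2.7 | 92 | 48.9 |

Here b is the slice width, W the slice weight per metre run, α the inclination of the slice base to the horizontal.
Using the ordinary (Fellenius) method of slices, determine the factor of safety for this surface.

FS = 1.46

Ordinary method of slices: FS = Σ[c'·Δl_i + (W_i cosα_i)·tanφ'] / Σ W_i sinα_i, with Δl_i = b_i / cosα_i.
Slice 1: Δl = 1.9/cos0.1° = 1.900 m; N'_1 = 44·cos0.1° = 44.0; c'Δl = 12.16; W sinα = 0.1
Slice 2: Δl = 2.8/cos9.5° = 2.839 m; N'_2 = 213·cos9.5° = 210.1; c'Δl = 18.17; W sinα = 35.2
Slice 3: Δl = 3.0/cos21.4° = 3.222 m; N'_3 = 326·cos21.4° = 303.5; c'Δl = 20.62; W sinα = 118.9
Slice 4: Δl = 2.8/cos34.4° = 3.393 m; N'_4 = 224·cos34.4° = 184.8; c'Δl = 21.72; W sinα = 126.6
Slice 5: Δl = 2.7/cos48.9° = 4.107 m; N'_5 = 92·cos48.9° = 60.5; c'Δl = 26.29; W sinα = 69.3
Σc'Δl = 99.0 kN/m; ΣN' = 802.9 kN/m; ΣW sinα = 350.1 kN/m
Resisting = 99.0 + 802.9·tan27.1° = 99.0 + 410.9 = 509.8 kN/m
FS = 509.8 / 350.1 = 1.456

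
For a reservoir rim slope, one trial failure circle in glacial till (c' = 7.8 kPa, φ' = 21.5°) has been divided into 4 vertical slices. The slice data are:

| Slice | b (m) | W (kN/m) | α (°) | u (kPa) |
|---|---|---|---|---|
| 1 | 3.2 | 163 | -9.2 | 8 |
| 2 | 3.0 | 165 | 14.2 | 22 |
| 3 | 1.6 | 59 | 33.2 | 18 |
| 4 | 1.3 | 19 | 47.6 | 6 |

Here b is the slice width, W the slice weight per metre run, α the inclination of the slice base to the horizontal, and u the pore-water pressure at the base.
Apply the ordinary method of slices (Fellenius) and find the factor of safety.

FS = 2.88

Ordinary method of slices: FS = Σ[c'·Δl_i + (W_i cosα_i − u_i·Δl_i)·tanφ'] / Σ W_i sinα_i, with Δl_i = b_i / cosα_i.
Slice 1: Δl = 3.2/cos(-9.2°) = 3.242 m; N'_1 = 163·cos(-9.2°) − 8·3.242 = 135.0; c'Δl = 25.29; W sinα = -26.1
Slice 2: Δl = 3.0/cos14.2° = 3.095 m; N'_2 = 165·cos14.2° − 22·3.095 = 91.9; c'Δl = 24.14; W sinα = 40.5
Slice 3: Δl = 1.6/cos33.2° = 1.912 m; N'_3 = 59·cos33.2° − 18·1.912 = 15.0; c'Δl = 14.91; W sinα = 32.3
Slice 4: Δl = 1.3/cos47.6° = 1.928 m; N'_4 = 19·cos47.6° − 6·1.928 = 1.2; c'Δl = 15.04; W sinα = 14.0
Σc'Δl = 79.4 kN/m; ΣN' = 243.0 kN/m; ΣW sinα = 60.8 kN/m
Resisting = 79.4 + 243.0·tan21.5° = 79.4 + 95.7 = 175.1 kN/m
FS = 175.1 / 60.8 = 2.882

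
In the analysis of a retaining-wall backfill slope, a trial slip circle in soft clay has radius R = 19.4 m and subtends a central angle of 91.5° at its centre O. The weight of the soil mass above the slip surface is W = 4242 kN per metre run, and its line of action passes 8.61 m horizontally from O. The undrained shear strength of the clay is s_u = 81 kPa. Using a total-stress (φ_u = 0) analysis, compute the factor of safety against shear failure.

Taking moments about the centre O, the resisting moment is provided by the undrained shear strength acting along the arc:
Arc length L_a = R·θ = 19.4·(91.5°·π/180) = 19.4·1.5970 = 30.98 m
M_R = s_u·L_a·R = 81·30.98·19.4 = 48684.1 kN·m/m
M_D = W·d = 4242·8.61 = 36523.6 kN·m/m
FS = M_R / M_D = 48684.1 / 36523.6 = 1.333

FS = 1.33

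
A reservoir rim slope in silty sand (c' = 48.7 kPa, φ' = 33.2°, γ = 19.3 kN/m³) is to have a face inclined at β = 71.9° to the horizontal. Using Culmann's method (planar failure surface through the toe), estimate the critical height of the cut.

H_c = 36.56 m

Culmann's analysis gives the critical failure plane at α_cr = (β + φ')/2 = (71.9 + 33.2)/2 = 52.6°, and the critical height
H_c = (4c'/γ) · sinβ cosφ' / [1 − cos(β − φ')]
    = (4·48.7/19.3) · sin71.9°·cos33.2° / [1 − cos(38.7°)]
    = 10.093 · 0.9505·0.8368 / [1 − 0.7804]
    = 10.093 · 0.7954 / 0.2196
    = 36.56 m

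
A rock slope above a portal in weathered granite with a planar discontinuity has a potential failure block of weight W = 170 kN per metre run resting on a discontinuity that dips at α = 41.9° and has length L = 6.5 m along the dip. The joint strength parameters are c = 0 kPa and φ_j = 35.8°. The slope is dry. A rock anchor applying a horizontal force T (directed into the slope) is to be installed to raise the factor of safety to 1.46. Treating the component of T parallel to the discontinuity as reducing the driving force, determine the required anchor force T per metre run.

T = 48 kN/m

Resolving forces along and normal to the sliding plane, with the horizontal anchor force T adding T·sinα to the effective normal force and T·cosα acting up the plane against the driving force:
FS = [cL + (W cosα + T sinα) tanφ_j] / [W sinα − T cosα]
Without the anchor: N' = 126.5 kN/m, driving T_d = 113.5 kN/m, resisting R = 0·6.5 + 126.5·tan35.8° = 91.3 kN/m, FS = 0.80.
Setting FS = 1.46 and solving for T:
1.46·(113.5 − T cos41.9°) = 91.3 + T sin41.9°·tan35.8°
T·(sin41.9°·tan35.8° + 1.46·cos41.9°) = 1.46·113.5 − 91.3
T·(0.6678·0.7212 + 1.46·0.7443) = 165.8 − 91.3 = 74.5
T·1.5684 = 74.5
T = 47.5 kN/m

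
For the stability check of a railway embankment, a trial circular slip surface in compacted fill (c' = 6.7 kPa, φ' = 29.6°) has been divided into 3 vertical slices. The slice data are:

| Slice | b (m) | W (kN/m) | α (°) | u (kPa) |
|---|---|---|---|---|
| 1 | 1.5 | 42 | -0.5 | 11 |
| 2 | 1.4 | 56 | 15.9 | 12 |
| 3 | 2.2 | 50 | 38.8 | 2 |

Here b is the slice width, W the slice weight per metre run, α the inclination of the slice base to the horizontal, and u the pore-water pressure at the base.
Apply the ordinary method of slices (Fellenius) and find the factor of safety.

Ordinary method of slices: FS = Σ[c'·Δl_i + (W_i cosα_i − u_i·Δl_i)·tanφ'] / Σ W_i sinα_i, with Δl_i = b_i / cosα_i.
Slice 1: Δl = 1.5/cos(-0.5°) = 1.500 m; N'_1 = 42·cos(-0.5°) − 11·1.500 = 25.5; c'Δl = 10.05; W sinα = -0.4
Slice 2: Δl = 1.4/cos15.9° = 1.456 m; N'_2 = 56·cos15.9° − 12·1.456 = 36.4; c'Δl = 9.75; W sinα = 15.3
Slice 3: Δl = 2.2/cos38.8° = 2.823 m; N'_3 = 50·cos38.8° − 2·2.823 = 33.3; c'Δl = 18.91; W sinα = 31.3
Σc'Δl = 38.7 kN/m; ΣN' = 95.2 kN/m; ΣW sinα = 46.3 kN/m
Resisting = 38.7 + 95.2·tan29.6° = 38.7 + 54.1 = 92.8 kN/m
FS = 92.8 / 46.3 = 2.004

FS = 2.00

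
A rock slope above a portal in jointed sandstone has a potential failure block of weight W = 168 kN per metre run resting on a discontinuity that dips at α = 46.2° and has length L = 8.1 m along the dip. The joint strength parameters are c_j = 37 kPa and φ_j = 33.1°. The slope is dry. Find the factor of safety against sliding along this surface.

FS = 3.10

Resolving the block weight along and normal to the plane and applying the Mohr–Coulomb strength on the joint:
N' = W cosα = 168·cos46.2° = 116.3 kN/m
Driving force T = W sinα = 168·sin46.2° = 121.3 kN/m
Resisting force R = c_j·L + N'·tanφ_j = 37·8.1 + 116.3·tan33.1° = 299.7 + 75.8 = 375.5 kN/m
FS = R / T = 375.5 / 121.3 = 3.097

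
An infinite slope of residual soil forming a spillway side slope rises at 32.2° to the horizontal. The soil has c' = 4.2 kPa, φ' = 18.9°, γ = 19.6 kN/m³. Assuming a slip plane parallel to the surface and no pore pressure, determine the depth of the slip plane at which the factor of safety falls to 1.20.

Setting FS = 1.20 in FS = [c' + γz cos²β tanφ'] / [γz sinβ cosβ] and solving for z:
z = c' / [γ cosβ (FS·sinβ − cosβ·tanφ')]
  = 4.2 / [19.6·cos32.2°·(1.20·sin32.2° − cos32.2°·tan18.9°)]
  = 4.2 / [19.6·0.8462·(1.20·0.5329 − 0.8462·0.3424)]
  = 4.2 / 5.8005 = 0.724 m

z = 0.72 m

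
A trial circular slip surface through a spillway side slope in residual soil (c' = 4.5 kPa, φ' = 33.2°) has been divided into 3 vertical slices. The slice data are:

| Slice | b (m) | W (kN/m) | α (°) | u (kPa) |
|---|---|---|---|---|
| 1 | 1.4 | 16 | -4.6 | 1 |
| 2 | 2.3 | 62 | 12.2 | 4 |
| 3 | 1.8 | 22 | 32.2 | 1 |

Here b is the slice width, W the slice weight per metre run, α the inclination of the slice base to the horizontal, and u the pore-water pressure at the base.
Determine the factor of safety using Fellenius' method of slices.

FS = 3.41

Ordinary method of slices: FS = Σ[c'·Δl_i + (W_i cosα_i − u_i·Δl_i)·tanφ'] / Σ W_i sinα_i, with Δl_i = b_i / cosα_i.
Slice 1: Δl = 1.4/cos(-4.6°) = 1.405 m; N'_1 = 16·cos(-4.6°) − 1·1.405 = 14.5; c'Δl = 6.32; W sinα = -1.3
Slice 2: Δl = 2.3/cos12.2° = 2.353 m; N'_2 = 62·cos12.2° − 4·2.353 = 51.2; c'Δl = 10.59; W sinα = 13.1
Slice 3: Δl = 1.8/cos32.2° = 2.127 m; N'_3 = 22·cos32.2° − 1·2.127 = 16.5; c'Δl = 9.57; W sinα = 11.7
Σc'Δl = 26.5 kN/m; ΣN' = 82.2 kN/m; ΣW sinα = 23.5 kN/m
Resisting = 26.5 + 82.2·tan33.2° = 26.5 + 53.8 = 80.3 kN/m
FS = 80.3 / 23.5 = 3.410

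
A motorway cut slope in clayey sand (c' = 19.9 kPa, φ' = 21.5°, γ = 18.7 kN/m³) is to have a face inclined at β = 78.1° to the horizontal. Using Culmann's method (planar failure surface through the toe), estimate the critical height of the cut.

Culmann's analysis gives the critical failure plane at α_cr = (β + φ')/2 = (78.1 + 21.5)/2 = 49.8°, and the critical height
H_c = (4c'/γ) · sinβ cosφ' / [1 − cos(β − φ')]
    = (4·19.9/18.7) · sin78.1°·cos21.5° / [1 − cos(56.6°)]
    = 4.257 · 0.9785·0.9304 / [1 − 0.5505]
    = 4.257 · 0.9104 / 0.4495
    = 8.62 m

H_c = 8.62 m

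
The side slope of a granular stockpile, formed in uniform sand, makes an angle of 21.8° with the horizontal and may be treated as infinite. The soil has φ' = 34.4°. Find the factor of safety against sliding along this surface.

FS = 1.71

For a dry cohesionless infinite slope the factor of safety is FS = tanφ' / tanβ.
FS = tan34.4° / tan21.8° = 0.6847 / 0.4000 = 1.712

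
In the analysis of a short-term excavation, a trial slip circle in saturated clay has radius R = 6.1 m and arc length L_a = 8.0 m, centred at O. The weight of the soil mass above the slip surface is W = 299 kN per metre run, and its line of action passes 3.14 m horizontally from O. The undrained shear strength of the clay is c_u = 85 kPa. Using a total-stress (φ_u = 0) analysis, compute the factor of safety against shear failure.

Taking moments about the centre O, the resisting moment is provided by the undrained shear strength acting along the arc:
M_R = c_u·L_a·R = 85·8.00·6.1 = 4148.0 kN·m/m
M_D = W·d = 299·3.14 = 938.9 kN·m/m
FS = M_R / M_D = 4148.0 / 938.9 = 4.418

FS = 4.42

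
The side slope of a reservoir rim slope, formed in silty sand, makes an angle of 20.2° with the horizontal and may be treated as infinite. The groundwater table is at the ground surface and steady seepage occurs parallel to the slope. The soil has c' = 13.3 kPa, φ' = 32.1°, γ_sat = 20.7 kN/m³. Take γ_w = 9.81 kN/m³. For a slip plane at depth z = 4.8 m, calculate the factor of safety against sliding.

FS = 1.31

With seepage parallel to the slope and the water table at the surface, the effective normal stress on the slip plane uses the buoyant unit weight γ' = γ_sat − γ_w while the driving shear stress uses γ_sat:
FS = [c' + γ' z cos²β tanφ'] / [γ_sat z sinβ cosβ]
γ' = 20.7 − 9.81 = 10.89 kN/m³
Numerator = 13.3 + 10.89·4.8·cos²20.2°·tan32.1° = 13.3 + 10.89·4.8·0.8808·0.6273 = 42.181 kPa
Denominator = 20.7·4.8·sin20.2°·cos20.2° = 20.7·4.8·0.3453·0.9385 = 32.199 kPa
FS = 42.181 / 32.199 = 1.310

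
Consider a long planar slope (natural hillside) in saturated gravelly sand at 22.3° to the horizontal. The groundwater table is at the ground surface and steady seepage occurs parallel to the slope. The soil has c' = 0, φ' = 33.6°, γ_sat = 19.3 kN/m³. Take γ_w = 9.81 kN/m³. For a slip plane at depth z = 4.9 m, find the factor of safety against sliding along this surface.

FS = 0.80

With seepage parallel to the slope and the water table at the surface, the effective normal stress on the slip plane uses the buoyant unit weight γ' = γ_sat − γ_w while the driving shear stress uses γ_sat:
FS = [c' + γ' z cos²β tanφ'] / [γ_sat z sinβ cosβ]
(For c' = 0 this reduces to FS = (γ'/γ_sat)·tanφ'/tanβ.)
γ' = 19.3 − 9.81 = 9.49 kN/m³
Numerator = 0.0 + 9.49·4.9·cos²22.3°·tan33.6° = 0.0 + 9.49·4.9·0.8560·0.6644 = 26.447 kPa
Denominator = 19.3·4.9·sin22.3°·cos22.3° = 19.3·4.9·0.3795·0.9252 = 33.201 kPa
FS = 26.447 / 33.201 = 0.797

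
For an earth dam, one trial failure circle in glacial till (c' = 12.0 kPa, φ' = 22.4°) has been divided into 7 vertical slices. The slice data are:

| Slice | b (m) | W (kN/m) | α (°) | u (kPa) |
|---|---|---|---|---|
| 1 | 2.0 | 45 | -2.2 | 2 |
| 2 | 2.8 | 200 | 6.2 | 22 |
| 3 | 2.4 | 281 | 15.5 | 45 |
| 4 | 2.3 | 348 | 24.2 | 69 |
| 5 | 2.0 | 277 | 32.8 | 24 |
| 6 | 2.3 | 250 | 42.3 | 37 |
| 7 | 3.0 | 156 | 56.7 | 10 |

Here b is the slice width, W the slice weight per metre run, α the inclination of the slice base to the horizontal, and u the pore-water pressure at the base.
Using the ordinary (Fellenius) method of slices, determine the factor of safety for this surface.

FS = 0.82

Ordinary method of slices: FS = Σ[c'·Δl_i + (W_i cosα_i − u_i·Δl_i)·tanφ'] / Σ W_i sinα_i, with Δl_i = b_i / cosα_i.
Slice 1: Δl = 2.0/cos(-2.2°) = 2.001 m; N'_1 = 45·cos(-2.2°) − 2·2.001 = 41.0; c'Δl = 24.02; W sinα = -1.7
Slice 2: Δl = 2.8/cos6.2° = 2.816 m; N'_2 = 200·cos6.2° − 22·2.816 = 136.9; c'Δl = 33.80; W sinα = 21.6
Slice 3: Δl = 2.4/cos15.5° = 2.491 m; N'_3 = 281·cos15.5° − 45·2.491 = 158.7; c'Δl = 29.89; W sinα = 75.1
Slice 4: Δl = 2.3/cos24.2° = 2.522 m; N'_4 = 348·cos24.2° − 69·2.522 = 143.4; c'Δl = 30.26; W sinα = 142.7
Slice 5: Δl = 2.0/cos32.8° = 2.379 m; N'_5 = 277·cos32.8° − 24·2.379 = 175.7; c'Δl = 28.55; W sinα = 150.1
Slice 6: Δl = 2.3/cos42.3° = 3.110 m; N'_6 = 250·cos42.3° − 37·3.110 = 69.9; c'Δl = 37.32; W sinα = 168.3
Slice 7: Δl = 3.0/cos56.7° = 5.464 m; N'_7 = 156·cos56.7° − 10·5.464 = 31.0; c'Δl = 65.57; W sinα = 130.4
Σc'Δl = 249.4 kN/m; ΣN' = 756.6 kN/m; ΣW sinα = 686.3 kN/m
Resisting = 249.4 + 756.6·tan22.4° = 249.4 + 311.8 = 561.2 kN/m
FS = 561.2 / 686.3 = 0.818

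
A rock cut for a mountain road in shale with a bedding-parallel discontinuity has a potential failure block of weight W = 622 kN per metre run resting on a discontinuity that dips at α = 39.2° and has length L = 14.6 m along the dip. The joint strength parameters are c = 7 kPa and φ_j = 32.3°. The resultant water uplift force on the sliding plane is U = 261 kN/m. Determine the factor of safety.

Resolving the block weight along and normal to the plane and applying the Mohr–Coulomb strength on the joint:
N' = W cosα − U = 622·cos39.2° − 261 = 221.0 kN/m
Driving force T = W sinα = 622·sin39.2° = 393.1 kN/m
Resisting force R = c·L + N'·tanφ_j = 7·14.6 + 221.0·tan32.3° = 102.2 + 139.7 = 241.9 kN/m
FS = R / T = 241.9 / 393.1 = 0.615

FS = 0.62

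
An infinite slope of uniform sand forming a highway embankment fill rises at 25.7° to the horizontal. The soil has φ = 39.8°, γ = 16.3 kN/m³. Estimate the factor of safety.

For a dry cohesionless infinite slope the factor of safety is FS = tanφ / tanβ.
FS = tan39.8° / tan25.7° = 0.8332 / 0.4813 = 1.731

FS = 1.73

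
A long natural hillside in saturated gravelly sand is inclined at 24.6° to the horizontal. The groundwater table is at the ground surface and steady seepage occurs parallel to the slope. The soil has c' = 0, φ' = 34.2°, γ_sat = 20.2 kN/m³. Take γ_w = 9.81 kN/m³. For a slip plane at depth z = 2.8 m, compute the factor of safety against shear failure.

FS = 0.76

With seepage parallel to the slope and the water table at the surface, the effective normal stress on the slip plane uses the buoyant unit weight γ' = γ_sat − γ_w while the driving shear stress uses γ_sat:
FS = [c' + γ' z cos²β tanφ'] / [γ_sat z sinβ cosβ]
(For c' = 0 this reduces to FS = (γ'/γ_sat)·tanφ'/tanβ.)
γ' = 20.2 − 9.81 = 10.39 kN/m³
Numerator = 0.0 + 10.39·2.8·cos²24.6°·tan34.2° = 0.0 + 10.39·2.8·0.8267·0.6796 = 16.345 kPa
Denominator = 20.2·2.8·sin24.6°·cos24.6° = 20.2·2.8·0.4163·0.9092 = 21.408 kPa
FS = 16.345 / 21.408 = 0.763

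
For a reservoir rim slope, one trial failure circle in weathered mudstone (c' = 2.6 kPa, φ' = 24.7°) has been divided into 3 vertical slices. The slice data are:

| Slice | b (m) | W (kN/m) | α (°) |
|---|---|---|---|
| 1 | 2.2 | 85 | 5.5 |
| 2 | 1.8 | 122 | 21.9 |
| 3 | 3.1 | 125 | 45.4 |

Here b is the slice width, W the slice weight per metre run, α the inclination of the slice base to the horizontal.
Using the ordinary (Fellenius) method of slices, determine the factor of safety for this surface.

Ordinary method of slices: FS = Σ[c'·Δl_i + (W_i cosα_i)·tanφ'] / Σ W_i sinα_i, with Δl_i = b_i / cosα_i.
Slice 1: Δl = 2.2/cos5.5° = 2.210 m; N'_1 = 85·cos5.5° = 84.6; c'Δl = 5.75; W sinα = 8.1
Slice 2: Δl = 1.8/cos21.9° = 1.940 m; N'_2 = 122·cos21.9° = 113.2; c'Δl = 5.04; W sinα = 45.5
Slice 3: Δl = 3.1/cos45.4° = 4.415 m; N'_3 = 125·cos45.4° = 87.8; c'Δl = 11.48; W sinα = 89.0
Σc'Δl = 22.3 kN/m; ΣN' = 285.6 kN/m; ΣW sinα = 142.7 kN/m
Resisting = 22.3 + 285.6·tan24.7° = 22.3 + 131.3 = 153.6 kN/m
FS = 153.6 / 142.7 = 1.077

FS = 1.08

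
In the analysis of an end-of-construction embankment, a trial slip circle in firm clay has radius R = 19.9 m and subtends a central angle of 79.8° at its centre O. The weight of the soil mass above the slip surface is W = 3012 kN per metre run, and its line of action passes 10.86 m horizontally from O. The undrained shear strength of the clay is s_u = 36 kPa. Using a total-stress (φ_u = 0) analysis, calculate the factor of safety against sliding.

Taking moments about the centre O, the resisting moment is provided by the undrained shear strength acting along the arc:
Arc length L_a = R·θ = 19.9·(79.8°·π/180) = 19.9·1.3928 = 27.72 m
M_R = s_u·L_a·R = 36·27.72·19.9 = 19855.9 kN·m/m
M_D = W·d = 3012·10.86 = 32710.3 kN·m/m
FS = M_R / M_D = 19855.9 / 32710.3 = 0.607

FS = 0.61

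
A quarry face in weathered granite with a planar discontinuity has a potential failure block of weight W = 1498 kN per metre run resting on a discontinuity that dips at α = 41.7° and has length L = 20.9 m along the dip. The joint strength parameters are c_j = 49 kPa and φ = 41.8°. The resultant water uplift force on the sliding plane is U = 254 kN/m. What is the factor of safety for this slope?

FS = 1.80

Resolving the block weight along and normal to the plane and applying the Mohr–Coulomb strength on the joint:
N' = W cosα − U = 1498·cos41.7° − 254 = 864.5 kN/m
Driving force T = W sinα = 1498·sin41.7° = 996.5 kN/m
Resisting force R = c_j·L + N'·tanφ = 49·20.9 + 864.5·tan41.8° = 1024.1 + 772.9 = 1797.0 kN/m
FS = R / T = 1797.0 / 996.5 = 1.803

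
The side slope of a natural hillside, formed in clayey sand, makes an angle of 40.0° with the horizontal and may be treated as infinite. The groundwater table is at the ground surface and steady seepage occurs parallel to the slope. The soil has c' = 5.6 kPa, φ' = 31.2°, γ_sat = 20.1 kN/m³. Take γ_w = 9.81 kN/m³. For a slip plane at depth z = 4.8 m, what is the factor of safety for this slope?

FS = 0.49

With seepage parallel to the slope and the water table at the surface, the effective normal stress on the slip plane uses the buoyant unit weight γ' = γ_sat − γ_w while the driving shear stress uses γ_sat:
FS = [c' + γ' z cos²β tanφ'] / [γ_sat z sinβ cosβ]
γ' = 20.1 − 9.81 = 10.29 kN/m³
Numerator = 5.6 + 10.29·4.8·cos²40.0°·tan31.2° = 5.6 + 10.29·4.8·0.5868·0.6056 = 23.154 kPa
Denominator = 20.1·4.8·sin40.0°·cos40.0° = 20.1·4.8·0.6428·0.7660 = 47.507 kPa
FS = 23.154 / 47.507 = 0.487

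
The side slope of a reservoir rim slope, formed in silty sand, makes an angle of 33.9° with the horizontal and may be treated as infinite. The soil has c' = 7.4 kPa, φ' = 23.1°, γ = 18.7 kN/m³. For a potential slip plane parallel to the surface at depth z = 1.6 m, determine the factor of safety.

FS = 1.17

For an infinite slope with a slip plane parallel to the surface (no pore pressure): FS = [c' + γz cos²β tanφ'] / [γz sinβ cosβ].
γz = 18.7·1.6 = 29.92 kN/m²
Numerator = 7.4 + 29.92·cos²33.9°·tan23.1° = 7.4 + 29.92·0.6889·0.4265 = 16.192 kPa
Denominator = 29.92·sin33.9°·cos33.9° = 29.92·0.5577·0.8300 = 13.851 kPa
FS = 16.192 / 13.851 = 1.169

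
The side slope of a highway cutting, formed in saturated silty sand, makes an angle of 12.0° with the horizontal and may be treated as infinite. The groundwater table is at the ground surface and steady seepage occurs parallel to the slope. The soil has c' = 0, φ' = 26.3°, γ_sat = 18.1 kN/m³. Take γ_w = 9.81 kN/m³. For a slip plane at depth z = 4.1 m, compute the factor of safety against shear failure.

FS = 1.06

With seepage parallel to the slope and the water table at the surface, the effective normal stress on the slip plane uses the buoyant unit weight γ' = γ_sat − γ_w while the driving shear stress uses γ_sat:
FS = [c' + γ' z cos²β tanφ'] / [γ_sat z sinβ cosβ]
(For c' = 0 this reduces to FS = (γ'/γ_sat)·tanφ'/tanβ.)
γ' = 18.1 − 9.81 = 8.29 kN/m³
Numerator = 0.0 + 8.29·4.1·cos²12.0°·tan26.3° = 0.0 + 8.29·4.1·0.9568·0.4942 = 16.072 kPa
Denominator = 18.1·4.1·sin12.0°·cos12.0° = 18.1·4.1·0.2079·0.9781 = 15.092 kPa
FS = 16.072 / 15.092 = 1.065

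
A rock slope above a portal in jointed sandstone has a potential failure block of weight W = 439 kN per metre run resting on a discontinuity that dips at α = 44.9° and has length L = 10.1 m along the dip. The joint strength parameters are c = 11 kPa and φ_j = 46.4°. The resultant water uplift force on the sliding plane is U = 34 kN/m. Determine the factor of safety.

Resolving the block weight along and normal to the plane and applying the Mohr–Coulomb strength on the joint:
N' = W cosα − U = 439·cos44.9° − 34 = 277.0 kN/m
Driving force T = W sinα = 439·sin44.9° = 309.9 kN/m
Resisting force R = c·L + N'·tanφ_j = 11·10.1 + 277.0·tan46.4° = 111.1 + 290.8 = 401.9 kN/m
FS = R / T = 401.9 / 309.9 = 1.297

FS = 1.30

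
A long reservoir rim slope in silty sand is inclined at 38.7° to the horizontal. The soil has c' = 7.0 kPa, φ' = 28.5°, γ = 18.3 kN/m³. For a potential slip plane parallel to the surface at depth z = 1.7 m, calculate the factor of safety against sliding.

FS = 1.14

For an infinite slope with a slip plane parallel to the surface (no pore pressure): FS = [c' + γz cos²β tanφ'] / [γz sinβ cosβ].
γz = 18.3·1.7 = 31.11 kN/m²
Numerator = 7.0 + 31.11·cos²38.7°·tan28.5° = 7.0 + 31.11·0.6091·0.5430 = 17.288 kPa
Denominator = 31.11·sin38.7°·cos38.7° = 31.11·0.6252·0.7804 = 15.180 kPa
FS = 17.288 / 15.180 = 1.139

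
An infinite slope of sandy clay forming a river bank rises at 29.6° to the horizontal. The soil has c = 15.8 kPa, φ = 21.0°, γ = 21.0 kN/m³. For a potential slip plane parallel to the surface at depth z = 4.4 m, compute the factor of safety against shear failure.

For an infinite slope with a slip plane parallel to the surface (no pore pressure): FS = [c + γz cos²β tanφ] / [γz sinβ cosβ].
γz = 21.0·4.4 = 92.40 kN/m²
Numerator = 15.8 + 92.40·cos²29.6°·tan21.0° = 15.8 + 92.40·0.7560·0.3839 = 42.615 kPa
Denominator = 92.40·sin29.6°·cos29.6° = 92.40·0.4939·0.8695 = 39.684 kPa
FS = 42.615 / 39.684 = 1.074

FS = 1.07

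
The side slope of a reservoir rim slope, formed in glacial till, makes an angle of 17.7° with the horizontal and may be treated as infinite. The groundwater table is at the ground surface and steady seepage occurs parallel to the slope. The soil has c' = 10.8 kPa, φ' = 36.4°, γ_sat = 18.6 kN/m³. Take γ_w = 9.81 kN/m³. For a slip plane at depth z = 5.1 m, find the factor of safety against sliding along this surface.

With seepage parallel to the slope and the water table at the surface, the effective normal stress on the slip plane uses the buoyant unit weight γ' = γ_sat − γ_w while the driving shear stress uses γ_sat:
FS = [c' + γ' z cos²β tanφ'] / [γ_sat z sinβ cosβ]
γ' = 18.6 − 9.81 = 8.79 kN/m³
Numerator = 10.8 + 8.79·5.1·cos²17.7°·tan36.4° = 10.8 + 8.79·5.1·0.9076·0.7373 = 40.796 kPa
Denominator = 18.6·5.1·sin17.7°·cos17.7° = 18.6·5.1·0.3040·0.9527 = 27.475 kPa
FS = 40.796 / 27.475 = 1.485

FS = 1.48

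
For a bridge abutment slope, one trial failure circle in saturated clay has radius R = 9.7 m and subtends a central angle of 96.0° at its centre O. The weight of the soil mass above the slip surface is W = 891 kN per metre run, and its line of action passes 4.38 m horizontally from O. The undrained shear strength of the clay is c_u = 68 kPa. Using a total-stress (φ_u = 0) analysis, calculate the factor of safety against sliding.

FS = 2.75

Taking moments about the centre O, the resisting moment is provided by the undrained shear strength acting along the arc:
Arc length L_a = R·θ = 9.7·(96.0°·π/180) = 9.7·1.6755 = 16.25 m
M_R = c_u·L_a·R = 68·16.25·9.7 = 10720.2 kN·m/m
M_D = W·d = 891·4.38 = 3902.6 kN·m/m
FS = M_R / M_D = 10720.2 / 3902.6 = 2.747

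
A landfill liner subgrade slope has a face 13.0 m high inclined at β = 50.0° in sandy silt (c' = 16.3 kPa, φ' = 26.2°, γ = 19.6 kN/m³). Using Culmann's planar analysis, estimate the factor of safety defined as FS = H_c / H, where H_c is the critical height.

H_c = (4c'/γ) · sinβ cosφ' / [1 − cos(β − φ')]
    = (4·16.3/19.6) · sin50.0°·cos26.2° / [1 − cos23.8°]
    = 3.327 · 0.6873 / 0.0850 = 26.89 m
FS = H_c / H = 26.89 / 13.0 = 2.068

FS = 2.07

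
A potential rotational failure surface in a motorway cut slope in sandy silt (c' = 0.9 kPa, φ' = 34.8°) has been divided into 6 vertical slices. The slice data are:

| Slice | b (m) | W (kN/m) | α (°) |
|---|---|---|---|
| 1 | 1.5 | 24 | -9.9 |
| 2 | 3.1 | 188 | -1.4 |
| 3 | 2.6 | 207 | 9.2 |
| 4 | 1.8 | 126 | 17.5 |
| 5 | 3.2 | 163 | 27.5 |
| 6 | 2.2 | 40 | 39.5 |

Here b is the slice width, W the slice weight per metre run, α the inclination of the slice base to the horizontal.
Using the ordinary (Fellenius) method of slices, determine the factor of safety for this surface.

FS = 3.12

Ordinary method of slices: FS = Σ[c'·Δl_i + (W_i cosα_i)·tanφ'] / Σ W_i sinα_i, with Δl_i = b_i / cosα_i.
Slice 1: Δl = 1.5/cos(-9.9°) = 1.523 m; N'_1 = 24·cos(-9.9°) = 23.6; c'Δl = 1.37; W sinα = -4.1
Slice 2: Δl = 3.1/cos(-1.4°) = 3.101 m; N'_2 = 188·cos(-1.4°) = 187.9; c'Δl = 2.79; W sinα = -4.6
Slice 3: Δl = 2.6/cos9.2° = 2.634 m; N'_3 = 207·cos9.2° = 204.3; c'Δl = 2.37; W sinα = 33.1
Slice 4: Δl = 1.8/cos17.5° = 1.887 m; N'_4 = 126·cos17.5° = 120.2; c'Δl = 1.70; W sinα = 37.9
Slice 5: Δl = 3.2/cos27.5° = 3.608 m; N'_5 = 163·cos27.5° = 144.6; c'Δl = 3.25; W sinα = 75.3
Slice 6: Δl = 2.2/cos39.5° = 2.851 m; N'_6 = 40·cos39.5° = 30.9; c'Δl = 2.57; W sinα = 25.4
Σc'Δl = 14.0 kN/m; ΣN' = 711.5 kN/m; ΣW sinα = 163.0 kN/m
Resisting = 14.0 + 711.5·tan34.8° = 14.0 + 494.5 = 508.6 kN/m
FS = 508.6 / 163.0 = 3.121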